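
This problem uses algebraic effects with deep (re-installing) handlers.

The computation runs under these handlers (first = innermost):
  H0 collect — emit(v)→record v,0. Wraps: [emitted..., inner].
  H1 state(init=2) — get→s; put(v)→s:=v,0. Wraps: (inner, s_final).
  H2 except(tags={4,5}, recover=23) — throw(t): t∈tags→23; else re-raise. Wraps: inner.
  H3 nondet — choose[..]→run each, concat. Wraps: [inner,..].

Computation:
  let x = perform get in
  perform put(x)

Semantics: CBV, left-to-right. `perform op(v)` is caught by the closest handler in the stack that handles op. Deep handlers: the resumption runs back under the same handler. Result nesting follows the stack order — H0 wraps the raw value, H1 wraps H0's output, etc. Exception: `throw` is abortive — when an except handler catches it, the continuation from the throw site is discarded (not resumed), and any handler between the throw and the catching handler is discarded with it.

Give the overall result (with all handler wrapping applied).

Answer: [([0], 2)]

Evaluation trace:
get @ H1 ⇒ 2
put(2) @ H1 ⇒ s:=2
H0 returns [0]
H1 returns ([0], 2)
H2 returns ([0], 2)
H3 returns [([0], 2)]
= [([0], 2)]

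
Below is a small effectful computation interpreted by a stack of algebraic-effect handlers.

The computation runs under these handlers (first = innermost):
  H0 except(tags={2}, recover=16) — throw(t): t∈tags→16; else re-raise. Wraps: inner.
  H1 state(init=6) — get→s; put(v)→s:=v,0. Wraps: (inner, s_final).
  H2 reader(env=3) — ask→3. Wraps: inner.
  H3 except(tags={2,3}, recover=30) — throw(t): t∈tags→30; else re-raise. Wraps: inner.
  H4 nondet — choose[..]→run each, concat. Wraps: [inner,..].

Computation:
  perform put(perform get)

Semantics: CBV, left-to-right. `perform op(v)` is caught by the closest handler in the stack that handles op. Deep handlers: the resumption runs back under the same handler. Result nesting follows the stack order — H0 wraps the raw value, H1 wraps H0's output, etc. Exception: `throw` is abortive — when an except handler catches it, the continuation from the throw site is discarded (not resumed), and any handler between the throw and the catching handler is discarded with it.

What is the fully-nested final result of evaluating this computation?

Evaluation trace:
get @ H1 ⇒ 6
put(6) @ H1 ⇒ s:=6
H0 returns 0
H1 returns (0, 6)
H2 returns (0, 6)
H3 returns (0, 6)
H4 returns [(0, 6)]
= [(0, 6)]

Answer: [(0, 6)]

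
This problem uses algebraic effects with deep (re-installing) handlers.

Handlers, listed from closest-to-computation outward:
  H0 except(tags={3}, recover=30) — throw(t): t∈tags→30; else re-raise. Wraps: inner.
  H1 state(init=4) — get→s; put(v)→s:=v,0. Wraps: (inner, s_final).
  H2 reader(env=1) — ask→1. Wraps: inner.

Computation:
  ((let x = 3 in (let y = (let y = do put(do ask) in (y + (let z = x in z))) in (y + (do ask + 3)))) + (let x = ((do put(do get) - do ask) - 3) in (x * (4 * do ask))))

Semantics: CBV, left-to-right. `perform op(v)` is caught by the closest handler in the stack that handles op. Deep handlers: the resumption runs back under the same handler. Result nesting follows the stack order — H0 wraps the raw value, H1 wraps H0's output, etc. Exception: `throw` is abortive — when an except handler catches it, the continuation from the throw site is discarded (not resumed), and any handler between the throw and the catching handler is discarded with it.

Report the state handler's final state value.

Working:
ask @ H2 ⇒ 1
put(1) @ H1 ⇒ s:=1
ask @ H2 ⇒ 1
get @ H1 ⇒ 1
put(1) @ H1 ⇒ s:=1
ask @ H2 ⇒ 1
ask @ H2 ⇒ 1
H0 returns -9
H1 returns (-9, 1)
H2 returns (-9, 1)
= (-9, 1)

Answer: 1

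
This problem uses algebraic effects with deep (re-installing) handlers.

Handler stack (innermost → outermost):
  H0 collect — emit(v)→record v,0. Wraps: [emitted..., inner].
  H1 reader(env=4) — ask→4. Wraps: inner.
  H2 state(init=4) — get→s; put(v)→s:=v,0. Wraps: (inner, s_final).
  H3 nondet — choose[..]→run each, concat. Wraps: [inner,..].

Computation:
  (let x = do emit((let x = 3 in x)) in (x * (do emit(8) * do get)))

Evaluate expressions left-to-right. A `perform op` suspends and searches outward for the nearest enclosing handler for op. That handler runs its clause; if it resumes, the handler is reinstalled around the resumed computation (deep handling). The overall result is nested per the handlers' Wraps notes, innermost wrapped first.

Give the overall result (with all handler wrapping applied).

Evaluation trace:
emit(3) @ H0 ⇒ out+=3
emit(8) @ H0 ⇒ out+=8
get @ H2 ⇒ 4
H0 returns [3, 8, 0]
H1 returns [3, 8, 0]
H2 returns ([3, 8, 0], 4)
H3 returns [([3, 8, 0], 4)]
= [([3, 8, 0], 4)]

Answer: [([3, 8, 0], 4)]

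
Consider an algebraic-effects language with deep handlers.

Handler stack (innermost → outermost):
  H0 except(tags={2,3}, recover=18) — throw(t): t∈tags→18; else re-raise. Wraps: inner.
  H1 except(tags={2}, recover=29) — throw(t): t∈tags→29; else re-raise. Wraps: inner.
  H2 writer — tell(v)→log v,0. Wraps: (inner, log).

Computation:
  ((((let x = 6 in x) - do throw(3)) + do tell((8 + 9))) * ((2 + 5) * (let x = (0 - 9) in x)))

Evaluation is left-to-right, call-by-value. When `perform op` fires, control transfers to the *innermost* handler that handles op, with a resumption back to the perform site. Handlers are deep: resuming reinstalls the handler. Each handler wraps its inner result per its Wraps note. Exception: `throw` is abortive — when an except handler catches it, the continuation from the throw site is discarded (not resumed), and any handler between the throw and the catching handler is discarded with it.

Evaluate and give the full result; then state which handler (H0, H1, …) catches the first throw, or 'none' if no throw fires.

Evaluation trace:
throw(3) @ H0 caught ⇒ 18
H1 returns 18
H2 returns (18, ())
= (18, ())

Answer: (18, ()) ; first throw caught by: H0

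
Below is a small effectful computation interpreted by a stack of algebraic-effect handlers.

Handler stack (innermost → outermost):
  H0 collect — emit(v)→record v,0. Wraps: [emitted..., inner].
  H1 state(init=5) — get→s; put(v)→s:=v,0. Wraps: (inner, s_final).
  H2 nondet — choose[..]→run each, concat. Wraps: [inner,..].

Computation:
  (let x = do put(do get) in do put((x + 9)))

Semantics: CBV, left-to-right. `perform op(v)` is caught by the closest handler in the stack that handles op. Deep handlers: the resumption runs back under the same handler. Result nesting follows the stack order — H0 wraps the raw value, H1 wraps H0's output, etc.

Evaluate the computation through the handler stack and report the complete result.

Answer: [([0], 9)]

Evaluation trace:
get @ H1 ⇒ 5
put(5) @ H1 ⇒ s:=5
put(9) @ H1 ⇒ s:=9
H0 returns [0]
H1 returns ([0], 9)
H2 returns [([0], 9)]
= [([0], 9)]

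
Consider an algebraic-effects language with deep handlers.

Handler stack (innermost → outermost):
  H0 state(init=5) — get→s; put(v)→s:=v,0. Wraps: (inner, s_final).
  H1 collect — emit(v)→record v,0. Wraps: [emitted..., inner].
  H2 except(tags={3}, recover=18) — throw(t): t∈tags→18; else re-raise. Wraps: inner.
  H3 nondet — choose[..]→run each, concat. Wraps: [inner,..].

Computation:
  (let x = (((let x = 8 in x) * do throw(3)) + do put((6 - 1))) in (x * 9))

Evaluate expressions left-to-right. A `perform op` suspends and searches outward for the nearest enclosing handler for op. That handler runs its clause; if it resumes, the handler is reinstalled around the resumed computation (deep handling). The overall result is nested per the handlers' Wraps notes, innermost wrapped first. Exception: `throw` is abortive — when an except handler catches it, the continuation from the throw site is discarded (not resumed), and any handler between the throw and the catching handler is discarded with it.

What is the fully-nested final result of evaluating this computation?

Evaluation trace:
throw(3) @ H2 caught ⇒ 18
H3 returns [18]
= [18]

Answer: [18]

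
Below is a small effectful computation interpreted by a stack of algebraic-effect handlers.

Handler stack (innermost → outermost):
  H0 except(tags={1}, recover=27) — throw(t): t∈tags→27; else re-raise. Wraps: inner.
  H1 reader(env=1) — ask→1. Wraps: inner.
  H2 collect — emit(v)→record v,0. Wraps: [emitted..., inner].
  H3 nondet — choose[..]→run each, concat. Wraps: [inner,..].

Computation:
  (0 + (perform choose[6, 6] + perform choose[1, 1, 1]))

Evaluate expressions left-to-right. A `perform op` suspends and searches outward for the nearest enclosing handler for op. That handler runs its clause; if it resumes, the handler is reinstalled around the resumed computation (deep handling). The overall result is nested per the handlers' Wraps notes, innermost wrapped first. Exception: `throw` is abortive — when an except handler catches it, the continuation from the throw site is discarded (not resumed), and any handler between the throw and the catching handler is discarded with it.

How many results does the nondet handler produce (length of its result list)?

Step-by-step:
choose[6, 6] @ H3
  branch[0] choose=6:
    choose[1, 1, 1] @ H3
      branch[0] choose=1:
        H0 returns 7
        H1 returns 7
        H2 returns [7]
        H3 returns [[7]]
      branch[1] choose=1:
        H0 returns 7
        H1 returns 7
        H2 returns [7]
        H3 returns [[7]]
      branch[2] choose=1:
        H0 returns 7
        H1 returns 7
        H2 returns [7]
        H3 returns [[7]]
  branch[1] choose=6:
    choose[1, 1, 1] @ H3
      branch[0] choose=1:
        H0 returns 7
        H1 returns 7
        H2 returns [7]
        H3 returns [[7]]
      branch[1] choose=1:
        H0 returns 7
        H1 returns 7
        H2 returns [7]
        H3 returns [[7]]
      branch[2] choose=1:
        H0 returns 7
        H1 returns 7
        H2 returns [7]
        H3 returns [[7]]
= [[7], [7], [7], [7], [7], [7]]

Answer: 6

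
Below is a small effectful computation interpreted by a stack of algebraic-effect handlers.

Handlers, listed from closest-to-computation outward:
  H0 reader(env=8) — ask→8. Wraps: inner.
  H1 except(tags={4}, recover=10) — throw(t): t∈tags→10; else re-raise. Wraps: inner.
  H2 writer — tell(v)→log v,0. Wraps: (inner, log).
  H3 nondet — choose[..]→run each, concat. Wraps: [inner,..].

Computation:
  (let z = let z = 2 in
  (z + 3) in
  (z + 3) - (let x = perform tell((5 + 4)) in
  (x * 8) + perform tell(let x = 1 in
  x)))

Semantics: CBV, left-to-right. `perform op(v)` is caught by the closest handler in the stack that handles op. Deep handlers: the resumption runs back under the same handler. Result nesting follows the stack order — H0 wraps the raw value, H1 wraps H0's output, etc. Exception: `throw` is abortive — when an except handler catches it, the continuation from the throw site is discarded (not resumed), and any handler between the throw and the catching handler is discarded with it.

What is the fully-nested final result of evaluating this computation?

Answer: [(8, (9, 1))]

Evaluation trace:
tell(9) @ H2 ⇒ log+=9
tell(1) @ H2 ⇒ log+=1
H0 returns 8
H1 returns 8
H2 returns (8, (9, 1))
H3 returns [(8, (9, 1))]
= [(8, (9, 1))]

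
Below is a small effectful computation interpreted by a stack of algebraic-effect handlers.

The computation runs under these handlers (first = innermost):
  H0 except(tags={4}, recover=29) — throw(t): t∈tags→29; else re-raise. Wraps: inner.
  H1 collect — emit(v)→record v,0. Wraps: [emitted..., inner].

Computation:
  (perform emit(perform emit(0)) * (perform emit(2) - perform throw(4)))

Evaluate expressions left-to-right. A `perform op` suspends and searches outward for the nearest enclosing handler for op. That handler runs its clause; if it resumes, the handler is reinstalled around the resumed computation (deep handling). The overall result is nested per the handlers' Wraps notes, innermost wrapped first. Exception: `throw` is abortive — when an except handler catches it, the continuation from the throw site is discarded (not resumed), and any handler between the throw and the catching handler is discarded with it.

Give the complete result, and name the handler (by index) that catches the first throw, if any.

Evaluation trace:
emit(0) @ H1 ⇒ out+=0
emit(0) @ H1 ⇒ out+=0
emit(2) @ H1 ⇒ out+=2
throw(4) @ H0 caught ⇒ 29
H1 returns [0, 0, 2, 29]
= [0, 0, 2, 29]

Answer: [0, 0, 2, 29] ; first throw caught by: H0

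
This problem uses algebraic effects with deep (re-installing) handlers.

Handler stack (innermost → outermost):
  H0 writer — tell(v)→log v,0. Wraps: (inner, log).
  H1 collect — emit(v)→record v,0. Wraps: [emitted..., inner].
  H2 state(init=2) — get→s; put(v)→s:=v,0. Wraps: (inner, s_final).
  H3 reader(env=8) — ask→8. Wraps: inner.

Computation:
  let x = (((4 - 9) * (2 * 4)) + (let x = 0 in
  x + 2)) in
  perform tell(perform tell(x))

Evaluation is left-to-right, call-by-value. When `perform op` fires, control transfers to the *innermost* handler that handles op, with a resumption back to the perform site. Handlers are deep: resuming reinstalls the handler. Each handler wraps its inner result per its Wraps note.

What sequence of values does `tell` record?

Step-by-step:
tell(-38) @ H0 ⇒ log+=-38
tell(0) @ H0 ⇒ log+=0
H0 returns (0, (-38, 0))
H1 returns [(0, (-38, 0))]
H2 returns ([(0, (-38, 0))], 2)
H3 returns ([(0, (-38, 0))], 2)
= ([(0, (-38, 0))], 2)

Answer: (-38, 0)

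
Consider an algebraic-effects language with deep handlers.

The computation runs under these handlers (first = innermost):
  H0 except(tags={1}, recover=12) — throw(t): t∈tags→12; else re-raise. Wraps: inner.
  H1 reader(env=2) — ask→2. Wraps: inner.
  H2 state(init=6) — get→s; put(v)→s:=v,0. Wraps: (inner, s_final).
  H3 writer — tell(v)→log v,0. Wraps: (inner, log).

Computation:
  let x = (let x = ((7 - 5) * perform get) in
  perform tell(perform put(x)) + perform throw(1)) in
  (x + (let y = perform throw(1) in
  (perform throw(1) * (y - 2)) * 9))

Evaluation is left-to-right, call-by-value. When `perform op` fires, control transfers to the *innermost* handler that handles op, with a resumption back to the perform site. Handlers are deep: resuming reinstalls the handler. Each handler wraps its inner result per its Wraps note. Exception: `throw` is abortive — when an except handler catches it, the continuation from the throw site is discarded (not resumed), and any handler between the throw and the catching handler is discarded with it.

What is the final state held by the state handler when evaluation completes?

Answer: 12

Step-by-step:
get @ H2 ⇒ 6
put(12) @ H2 ⇒ s:=12
tell(0) @ H3 ⇒ log+=0
throw(1) @ H0 caught ⇒ 12
H1 returns 12
H2 returns (12, 12)
H3 returns ((12, 12), (0))
= ((12, 12), (0))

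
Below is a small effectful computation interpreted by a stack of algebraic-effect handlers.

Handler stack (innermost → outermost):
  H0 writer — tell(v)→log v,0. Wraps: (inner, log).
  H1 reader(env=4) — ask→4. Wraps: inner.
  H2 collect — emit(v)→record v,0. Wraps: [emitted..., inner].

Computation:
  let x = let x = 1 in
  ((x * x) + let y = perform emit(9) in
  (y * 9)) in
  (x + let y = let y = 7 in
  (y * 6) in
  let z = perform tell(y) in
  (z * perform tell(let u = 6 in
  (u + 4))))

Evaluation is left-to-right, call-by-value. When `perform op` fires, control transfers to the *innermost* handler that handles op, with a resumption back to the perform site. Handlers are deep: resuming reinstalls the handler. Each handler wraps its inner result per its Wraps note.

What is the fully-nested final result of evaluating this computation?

Answer: [9, (1, (42, 10))]

Step-by-step:
emit(9) @ H2 ⇒ out+=9
tell(42) @ H0 ⇒ log+=42
tell(10) @ H0 ⇒ log+=10
H0 returns (1, (42, 10))
H1 returns (1, (42, 10))
H2 returns [9, (1, (42, 10))]
= [9, (1, (42, 10))]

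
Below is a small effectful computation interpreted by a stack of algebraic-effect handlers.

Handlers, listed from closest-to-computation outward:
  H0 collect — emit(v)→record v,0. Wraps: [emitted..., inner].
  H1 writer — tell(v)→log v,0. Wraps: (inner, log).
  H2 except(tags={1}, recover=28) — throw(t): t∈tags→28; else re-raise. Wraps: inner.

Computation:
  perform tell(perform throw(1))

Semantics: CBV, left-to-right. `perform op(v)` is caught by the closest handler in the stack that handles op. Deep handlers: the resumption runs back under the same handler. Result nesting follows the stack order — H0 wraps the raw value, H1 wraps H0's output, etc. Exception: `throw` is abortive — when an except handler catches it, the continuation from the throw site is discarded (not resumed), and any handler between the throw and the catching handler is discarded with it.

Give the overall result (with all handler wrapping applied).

Step-by-step:
throw(1) @ H2 caught ⇒ 28
= 28

Answer: 28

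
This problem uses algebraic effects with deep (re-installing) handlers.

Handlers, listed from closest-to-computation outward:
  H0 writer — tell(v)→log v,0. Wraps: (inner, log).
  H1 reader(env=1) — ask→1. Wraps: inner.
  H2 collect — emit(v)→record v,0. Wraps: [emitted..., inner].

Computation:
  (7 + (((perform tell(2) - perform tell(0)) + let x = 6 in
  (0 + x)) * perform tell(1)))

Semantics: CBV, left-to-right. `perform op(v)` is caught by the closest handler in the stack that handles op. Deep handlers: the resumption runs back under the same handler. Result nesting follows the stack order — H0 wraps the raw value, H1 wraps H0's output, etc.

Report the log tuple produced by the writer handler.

Step-by-step:
tell(2) @ H0 ⇒ log+=2
tell(0) @ H0 ⇒ log+=0
tell(1) @ H0 ⇒ log+=1
H0 returns (7, (2, 0, 1))
H1 returns (7, (2, 0, 1))
H2 returns [(7, (2, 0, 1))]
= [(7, (2, 0, 1))]

Answer: (2, 0, 1)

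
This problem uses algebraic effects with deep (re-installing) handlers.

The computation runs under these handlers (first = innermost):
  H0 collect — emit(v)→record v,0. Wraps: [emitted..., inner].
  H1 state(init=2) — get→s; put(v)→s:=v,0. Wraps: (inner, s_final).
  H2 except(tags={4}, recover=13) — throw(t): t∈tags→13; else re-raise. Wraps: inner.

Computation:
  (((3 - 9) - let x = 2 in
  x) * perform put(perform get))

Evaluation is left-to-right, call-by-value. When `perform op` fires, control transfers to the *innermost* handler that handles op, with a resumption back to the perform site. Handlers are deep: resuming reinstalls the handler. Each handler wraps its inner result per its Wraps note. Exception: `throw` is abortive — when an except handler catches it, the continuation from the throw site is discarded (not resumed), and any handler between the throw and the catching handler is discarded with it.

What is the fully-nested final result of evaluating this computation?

Answer: ([0], 2)

Evaluation trace:
get @ H1 ⇒ 2
put(2) @ H1 ⇒ s:=2
H0 returns [0]
H1 returns ([0], 2)
H2 returns ([0], 2)
= ([0], 2)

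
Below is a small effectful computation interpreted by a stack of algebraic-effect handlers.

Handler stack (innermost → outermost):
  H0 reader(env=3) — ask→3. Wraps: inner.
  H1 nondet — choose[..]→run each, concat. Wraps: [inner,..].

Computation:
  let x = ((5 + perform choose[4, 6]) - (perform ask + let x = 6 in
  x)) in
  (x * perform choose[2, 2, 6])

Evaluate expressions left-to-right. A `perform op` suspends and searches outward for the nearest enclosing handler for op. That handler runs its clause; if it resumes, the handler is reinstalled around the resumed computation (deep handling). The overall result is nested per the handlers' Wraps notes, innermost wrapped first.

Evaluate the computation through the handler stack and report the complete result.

Working:
choose[4, 6] @ H1
  branch[0] choose=4:
    ask @ H0 ⇒ 3
    choose[2, 2, 6] @ H1
      branch[0] choose=2:
        H0 returns 0
        H1 returns [0]
      branch[1] choose=2:
        H0 returns 0
        H1 returns [0]
      branch[2] choose=6:
        H0 returns 0
        H1 returns [0]
  branch[1] choose=6:
    ask @ H0 ⇒ 3
    choose[2, 2, 6] @ H1
      branch[0] choose=2:
        H0 returns 4
        H1 returns [4]
      branch[1] choose=2:
        H0 returns 4
        H1 returns [4]
      branch[2] choose=6:
        H0 returns 12
        H1 returns [12]
= [0, 0, 0, 4, 4, 12]

Answer: [0, 0, 0, 4, 4, 12]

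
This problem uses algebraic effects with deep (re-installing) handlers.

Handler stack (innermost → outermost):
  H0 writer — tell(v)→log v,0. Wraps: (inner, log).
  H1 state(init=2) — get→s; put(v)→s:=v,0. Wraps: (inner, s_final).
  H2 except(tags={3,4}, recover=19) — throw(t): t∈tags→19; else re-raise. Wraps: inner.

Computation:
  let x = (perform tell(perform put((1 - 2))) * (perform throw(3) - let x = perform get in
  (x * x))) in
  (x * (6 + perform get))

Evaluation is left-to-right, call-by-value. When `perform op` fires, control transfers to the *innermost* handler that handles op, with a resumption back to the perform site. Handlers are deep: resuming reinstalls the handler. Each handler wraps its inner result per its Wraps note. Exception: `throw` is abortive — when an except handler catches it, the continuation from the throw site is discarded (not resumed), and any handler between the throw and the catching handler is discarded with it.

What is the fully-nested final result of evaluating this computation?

Answer: 19

Working:
put(-1) @ H1 ⇒ s:=-1
tell(0) @ H0 ⇒ log+=0
throw(3) @ H2 caught ⇒ 19
= 19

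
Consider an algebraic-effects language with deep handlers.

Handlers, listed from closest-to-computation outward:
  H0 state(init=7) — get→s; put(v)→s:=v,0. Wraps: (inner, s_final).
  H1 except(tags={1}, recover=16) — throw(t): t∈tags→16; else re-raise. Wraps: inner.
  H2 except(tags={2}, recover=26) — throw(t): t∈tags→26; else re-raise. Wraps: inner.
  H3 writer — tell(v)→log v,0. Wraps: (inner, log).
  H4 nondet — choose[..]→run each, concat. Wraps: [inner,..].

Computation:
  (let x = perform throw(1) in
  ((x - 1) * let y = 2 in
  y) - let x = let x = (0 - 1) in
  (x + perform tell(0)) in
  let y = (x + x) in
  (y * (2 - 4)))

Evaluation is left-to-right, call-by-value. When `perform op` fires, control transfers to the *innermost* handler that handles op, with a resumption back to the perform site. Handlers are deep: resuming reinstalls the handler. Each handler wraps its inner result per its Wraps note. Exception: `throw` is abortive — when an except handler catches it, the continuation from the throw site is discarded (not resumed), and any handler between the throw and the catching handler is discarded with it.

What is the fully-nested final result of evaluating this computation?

Answer: [(16, ())]

Evaluation trace:
throw(1) @ H1 caught ⇒ 16
H2 returns 16
H3 returns (16, ())
H4 returns [(16, ())]
= [(16, ())]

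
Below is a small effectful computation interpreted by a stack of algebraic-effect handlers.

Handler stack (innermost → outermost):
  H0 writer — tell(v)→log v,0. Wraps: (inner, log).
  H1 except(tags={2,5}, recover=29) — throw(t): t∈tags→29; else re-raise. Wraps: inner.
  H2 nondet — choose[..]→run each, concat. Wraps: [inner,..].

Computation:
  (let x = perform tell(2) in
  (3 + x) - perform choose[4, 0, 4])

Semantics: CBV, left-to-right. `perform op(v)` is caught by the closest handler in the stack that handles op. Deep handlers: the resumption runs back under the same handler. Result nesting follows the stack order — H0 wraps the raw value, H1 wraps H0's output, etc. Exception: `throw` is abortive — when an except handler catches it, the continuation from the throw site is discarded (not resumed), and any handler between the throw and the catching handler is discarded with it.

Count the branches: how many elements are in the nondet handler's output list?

Answer: 3

Working:
tell(2) @ H0 ⇒ log+=2
choose[4, 0, 4] @ H2
  branch[0] choose=4:
    H0 returns (-1, (2))
    H1 returns (-1, (2))
    H2 returns [(-1, (2))]
  branch[1] choose=0:
    H0 returns (3, (2))
    H1 returns (3, (2))
    H2 returns [(3, (2))]
  branch[2] choose=4:
    H0 returns (-1, (2))
    H1 returns (-1, (2))
    H2 returns [(-1, (2))]
= [(-1, (2)), (3, (2)), (-1, (2))]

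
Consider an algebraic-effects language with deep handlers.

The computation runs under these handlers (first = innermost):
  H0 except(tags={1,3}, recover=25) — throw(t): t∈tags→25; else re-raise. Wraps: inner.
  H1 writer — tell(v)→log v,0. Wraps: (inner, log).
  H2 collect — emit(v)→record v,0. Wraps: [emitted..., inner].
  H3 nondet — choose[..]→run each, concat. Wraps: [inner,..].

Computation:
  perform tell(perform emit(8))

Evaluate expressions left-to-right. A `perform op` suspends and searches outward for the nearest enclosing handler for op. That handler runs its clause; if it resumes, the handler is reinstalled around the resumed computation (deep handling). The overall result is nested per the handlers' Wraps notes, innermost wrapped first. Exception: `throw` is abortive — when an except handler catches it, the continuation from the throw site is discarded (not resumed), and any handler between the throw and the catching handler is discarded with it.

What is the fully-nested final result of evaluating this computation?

Working:
emit(8) @ H2 ⇒ out+=8
tell(0) @ H1 ⇒ log+=0
H0 returns 0
H1 returns (0, (0))
H2 returns [8, (0, (0))]
H3 returns [[8, (0, (0))]]
= [[8, (0, (0))]]

Answer: [[8, (0, (0))]]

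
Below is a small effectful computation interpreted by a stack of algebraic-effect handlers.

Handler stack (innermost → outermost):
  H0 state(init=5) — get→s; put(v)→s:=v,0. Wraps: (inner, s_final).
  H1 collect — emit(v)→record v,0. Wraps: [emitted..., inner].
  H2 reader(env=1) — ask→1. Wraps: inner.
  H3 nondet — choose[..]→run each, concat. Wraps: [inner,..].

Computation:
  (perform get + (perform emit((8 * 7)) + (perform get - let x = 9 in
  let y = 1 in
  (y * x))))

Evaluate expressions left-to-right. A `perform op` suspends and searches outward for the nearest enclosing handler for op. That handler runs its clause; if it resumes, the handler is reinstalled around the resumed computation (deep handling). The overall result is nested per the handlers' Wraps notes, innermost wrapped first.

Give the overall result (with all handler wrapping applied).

Answer: [[56, (1, 5)]]

Step-by-step:
get @ H0 ⇒ 5
emit(56) @ H1 ⇒ out+=56
get @ H0 ⇒ 5
H0 returns (1, 5)
H1 returns [56, (1, 5)]
H2 returns [56, (1, 5)]
H3 returns [[56, (1, 5)]]
= [[56, (1, 5)]]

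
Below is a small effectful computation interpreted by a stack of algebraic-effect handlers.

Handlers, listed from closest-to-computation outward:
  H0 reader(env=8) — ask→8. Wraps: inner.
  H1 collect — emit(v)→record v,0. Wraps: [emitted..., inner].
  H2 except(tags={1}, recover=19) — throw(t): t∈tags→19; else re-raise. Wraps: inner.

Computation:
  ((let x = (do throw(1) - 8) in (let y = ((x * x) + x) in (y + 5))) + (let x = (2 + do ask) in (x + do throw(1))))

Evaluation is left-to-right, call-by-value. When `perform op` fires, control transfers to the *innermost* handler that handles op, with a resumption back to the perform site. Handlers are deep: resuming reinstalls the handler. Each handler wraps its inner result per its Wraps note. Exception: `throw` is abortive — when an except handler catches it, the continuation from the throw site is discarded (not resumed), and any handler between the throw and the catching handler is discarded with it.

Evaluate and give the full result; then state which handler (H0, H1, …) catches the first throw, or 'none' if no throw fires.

Working:
throw(1) @ H2 caught ⇒ 19
= 19

Answer: 19 ; first throw caught by: H2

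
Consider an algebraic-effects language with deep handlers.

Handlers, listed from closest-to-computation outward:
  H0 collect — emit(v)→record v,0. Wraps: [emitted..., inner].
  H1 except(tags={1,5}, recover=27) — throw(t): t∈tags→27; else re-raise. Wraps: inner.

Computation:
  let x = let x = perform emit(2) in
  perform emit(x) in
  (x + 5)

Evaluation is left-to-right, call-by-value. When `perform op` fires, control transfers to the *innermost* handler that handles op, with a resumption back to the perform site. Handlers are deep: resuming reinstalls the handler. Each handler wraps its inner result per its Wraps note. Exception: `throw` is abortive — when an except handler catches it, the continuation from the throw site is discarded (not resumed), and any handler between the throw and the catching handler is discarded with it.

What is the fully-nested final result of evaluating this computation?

Answer: [2, 0, 5]

Step-by-step:
emit(2) @ H0 ⇒ out+=2
emit(0) @ H0 ⇒ out+=0
H0 returns [2, 0, 5]
H1 returns [2, 0, 5]
= [2, 0, 5]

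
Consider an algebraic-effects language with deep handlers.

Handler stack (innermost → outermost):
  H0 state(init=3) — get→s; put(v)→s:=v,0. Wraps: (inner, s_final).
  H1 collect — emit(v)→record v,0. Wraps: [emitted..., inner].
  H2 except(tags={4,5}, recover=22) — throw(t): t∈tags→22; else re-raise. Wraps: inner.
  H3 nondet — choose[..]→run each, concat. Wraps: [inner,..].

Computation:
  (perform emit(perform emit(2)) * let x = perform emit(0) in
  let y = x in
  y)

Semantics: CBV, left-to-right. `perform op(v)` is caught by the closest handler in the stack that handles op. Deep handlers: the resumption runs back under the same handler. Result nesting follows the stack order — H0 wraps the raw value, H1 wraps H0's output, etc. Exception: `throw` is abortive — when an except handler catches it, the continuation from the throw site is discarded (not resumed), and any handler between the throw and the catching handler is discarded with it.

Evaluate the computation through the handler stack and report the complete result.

Answer: [[2, 0, 0, (0, 3)]]

Evaluation trace:
emit(2) @ H1 ⇒ out+=2
emit(0) @ H1 ⇒ out+=0
emit(0) @ H1 ⇒ out+=0
H0 returns (0, 3)
H1 returns [2, 0, 0, (0, 3)]
H2 returns [2, 0, 0, (0, 3)]
H3 returns [[2, 0, 0, (0, 3)]]
= [[2, 0, 0, (0, 3)]]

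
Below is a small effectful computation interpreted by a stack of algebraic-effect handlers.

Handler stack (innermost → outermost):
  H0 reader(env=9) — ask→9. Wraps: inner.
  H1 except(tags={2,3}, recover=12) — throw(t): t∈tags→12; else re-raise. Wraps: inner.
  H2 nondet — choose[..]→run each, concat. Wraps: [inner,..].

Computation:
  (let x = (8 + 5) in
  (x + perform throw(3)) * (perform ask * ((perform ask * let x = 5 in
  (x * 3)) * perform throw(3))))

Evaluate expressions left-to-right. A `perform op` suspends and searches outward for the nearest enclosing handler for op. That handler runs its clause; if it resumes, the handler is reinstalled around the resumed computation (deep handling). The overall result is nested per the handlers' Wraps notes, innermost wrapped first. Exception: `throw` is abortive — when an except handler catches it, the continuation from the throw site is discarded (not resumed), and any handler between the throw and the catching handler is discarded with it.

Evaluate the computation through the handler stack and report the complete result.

Answer: [12]

Step-by-step:
throw(3) @ H1 caught ⇒ 12
H2 returns [12]
= [12]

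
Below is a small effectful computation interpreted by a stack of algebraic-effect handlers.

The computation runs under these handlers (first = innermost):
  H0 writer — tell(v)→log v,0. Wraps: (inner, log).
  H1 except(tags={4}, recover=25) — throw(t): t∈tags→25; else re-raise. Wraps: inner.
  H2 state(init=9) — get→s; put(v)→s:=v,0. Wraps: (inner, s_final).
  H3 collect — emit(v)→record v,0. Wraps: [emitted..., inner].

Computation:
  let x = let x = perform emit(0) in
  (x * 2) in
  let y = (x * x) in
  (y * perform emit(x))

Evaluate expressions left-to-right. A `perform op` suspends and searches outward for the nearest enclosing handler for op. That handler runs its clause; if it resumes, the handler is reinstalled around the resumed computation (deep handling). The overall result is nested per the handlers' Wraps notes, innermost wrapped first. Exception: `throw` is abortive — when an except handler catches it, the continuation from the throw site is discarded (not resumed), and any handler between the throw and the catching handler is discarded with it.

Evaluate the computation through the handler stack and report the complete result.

Answer: [0, 0, ((0, ()), 9)]

Working:
emit(0) @ H3 ⇒ out+=0
emit(0) @ H3 ⇒ out+=0
H0 returns (0, ())
H1 returns (0, ())
H2 returns ((0, ()), 9)
H3 returns [0, 0, ((0, ()), 9)]
= [0, 0, ((0, ()), 9)]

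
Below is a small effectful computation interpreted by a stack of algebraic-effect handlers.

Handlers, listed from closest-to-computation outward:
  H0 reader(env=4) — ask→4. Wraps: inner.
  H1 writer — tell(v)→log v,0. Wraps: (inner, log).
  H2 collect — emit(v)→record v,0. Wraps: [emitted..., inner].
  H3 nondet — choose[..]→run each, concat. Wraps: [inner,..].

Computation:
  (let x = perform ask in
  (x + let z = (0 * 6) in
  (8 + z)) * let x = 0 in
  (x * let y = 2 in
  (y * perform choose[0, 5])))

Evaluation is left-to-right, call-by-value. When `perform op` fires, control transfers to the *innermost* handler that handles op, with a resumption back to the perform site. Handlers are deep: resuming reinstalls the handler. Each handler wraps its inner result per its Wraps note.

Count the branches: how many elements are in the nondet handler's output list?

Answer: 2

Working:
ask @ H0 ⇒ 4
choose[0, 5] @ H3
  branch[0] choose=0:
    H0 returns 0
    H1 returns (0, ())
    H2 returns [(0, ())]
    H3 returns [[(0, ())]]
  branch[1] choose=5:
    H0 returns 0
    H1 returns (0, ())
    H2 returns [(0, ())]
    H3 returns [[(0, ())]]
= [[(0, ())], [(0, ())]]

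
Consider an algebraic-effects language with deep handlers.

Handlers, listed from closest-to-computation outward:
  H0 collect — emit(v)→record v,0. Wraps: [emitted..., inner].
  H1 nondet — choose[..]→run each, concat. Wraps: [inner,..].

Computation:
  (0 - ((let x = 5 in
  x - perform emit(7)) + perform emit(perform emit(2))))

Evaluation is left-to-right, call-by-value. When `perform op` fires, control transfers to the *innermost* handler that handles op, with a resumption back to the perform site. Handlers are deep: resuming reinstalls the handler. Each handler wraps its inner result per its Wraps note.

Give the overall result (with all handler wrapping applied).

Step-by-step:
emit(7) @ H0 ⇒ out+=7
emit(2) @ H0 ⇒ out+=2
emit(0) @ H0 ⇒ out+=0
H0 returns [7, 2, 0, -5]
H1 returns [[7, 2, 0, -5]]
= [[7, 2, 0, -5]]

Answer: [[7, 2, 0, -5]]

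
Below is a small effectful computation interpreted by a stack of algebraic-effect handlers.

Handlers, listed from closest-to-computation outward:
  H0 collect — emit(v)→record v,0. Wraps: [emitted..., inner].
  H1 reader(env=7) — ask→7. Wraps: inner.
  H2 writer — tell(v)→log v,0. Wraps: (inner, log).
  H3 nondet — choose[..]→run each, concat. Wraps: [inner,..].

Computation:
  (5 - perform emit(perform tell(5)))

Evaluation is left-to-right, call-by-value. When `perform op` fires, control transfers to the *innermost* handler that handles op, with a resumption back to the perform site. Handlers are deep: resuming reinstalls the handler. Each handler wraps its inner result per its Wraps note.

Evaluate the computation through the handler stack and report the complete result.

Answer: [([0, 5], (5))]

Evaluation trace:
tell(5) @ H2 ⇒ log+=5
emit(0) @ H0 ⇒ out+=0
H0 returns [0, 5]
H1 returns [0, 5]
H2 returns ([0, 5], (5))
H3 returns [([0, 5], (5))]
= [([0, 5], (5))]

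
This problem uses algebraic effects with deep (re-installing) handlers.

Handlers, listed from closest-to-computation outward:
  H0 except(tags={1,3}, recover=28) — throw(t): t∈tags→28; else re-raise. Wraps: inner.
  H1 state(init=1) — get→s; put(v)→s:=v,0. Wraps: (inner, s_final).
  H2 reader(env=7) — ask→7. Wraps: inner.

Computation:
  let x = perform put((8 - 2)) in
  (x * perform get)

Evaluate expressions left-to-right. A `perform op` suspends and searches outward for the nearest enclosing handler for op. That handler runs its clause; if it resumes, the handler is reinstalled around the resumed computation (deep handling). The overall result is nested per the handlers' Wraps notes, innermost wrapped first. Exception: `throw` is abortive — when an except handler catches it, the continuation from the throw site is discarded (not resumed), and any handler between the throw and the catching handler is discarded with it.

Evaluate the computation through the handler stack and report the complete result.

Answer: (0, 6)

Working:
put(6) @ H1 ⇒ s:=6
get @ H1 ⇒ 6
H0 returns 0
H1 returns (0, 6)
H2 returns (0, 6)
= (0, 6)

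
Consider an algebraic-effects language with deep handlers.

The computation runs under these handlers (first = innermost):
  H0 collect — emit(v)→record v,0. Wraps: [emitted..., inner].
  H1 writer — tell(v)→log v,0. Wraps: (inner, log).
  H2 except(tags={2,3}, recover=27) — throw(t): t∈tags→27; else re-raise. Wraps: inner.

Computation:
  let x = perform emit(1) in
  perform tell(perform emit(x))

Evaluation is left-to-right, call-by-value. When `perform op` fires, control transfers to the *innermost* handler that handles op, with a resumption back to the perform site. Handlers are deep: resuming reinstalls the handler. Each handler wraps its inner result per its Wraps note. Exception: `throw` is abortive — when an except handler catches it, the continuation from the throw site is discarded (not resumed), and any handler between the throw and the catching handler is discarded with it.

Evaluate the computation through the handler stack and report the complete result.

Step-by-step:
emit(1) @ H0 ⇒ out+=1
emit(0) @ H0 ⇒ out+=0
tell(0) @ H1 ⇒ log+=0
H0 returns [1, 0, 0]
H1 returns ([1, 0, 0], (0))
H2 returns ([1, 0, 0], (0))
= ([1, 0, 0], (0))

Answer: ([1, 0, 0], (0))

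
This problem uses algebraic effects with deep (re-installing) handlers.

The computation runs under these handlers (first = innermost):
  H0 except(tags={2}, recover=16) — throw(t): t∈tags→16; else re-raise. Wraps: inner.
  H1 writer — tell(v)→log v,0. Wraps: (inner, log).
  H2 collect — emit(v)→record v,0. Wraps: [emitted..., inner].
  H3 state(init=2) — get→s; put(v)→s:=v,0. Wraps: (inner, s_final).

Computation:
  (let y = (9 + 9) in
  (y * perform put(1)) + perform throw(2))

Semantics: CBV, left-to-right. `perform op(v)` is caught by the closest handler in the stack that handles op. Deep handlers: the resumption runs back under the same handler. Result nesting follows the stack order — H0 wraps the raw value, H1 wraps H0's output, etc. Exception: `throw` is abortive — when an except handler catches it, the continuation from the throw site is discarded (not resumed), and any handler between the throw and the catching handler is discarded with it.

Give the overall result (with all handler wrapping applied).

Answer: ([(16, ())], 1)

Working:
put(1) @ H3 ⇒ s:=1
throw(2) @ H0 caught ⇒ 16
H1 returns (16, ())
H2 returns [(16, ())]
H3 returns ([(16, ())], 1)
= ([(16, ())], 1)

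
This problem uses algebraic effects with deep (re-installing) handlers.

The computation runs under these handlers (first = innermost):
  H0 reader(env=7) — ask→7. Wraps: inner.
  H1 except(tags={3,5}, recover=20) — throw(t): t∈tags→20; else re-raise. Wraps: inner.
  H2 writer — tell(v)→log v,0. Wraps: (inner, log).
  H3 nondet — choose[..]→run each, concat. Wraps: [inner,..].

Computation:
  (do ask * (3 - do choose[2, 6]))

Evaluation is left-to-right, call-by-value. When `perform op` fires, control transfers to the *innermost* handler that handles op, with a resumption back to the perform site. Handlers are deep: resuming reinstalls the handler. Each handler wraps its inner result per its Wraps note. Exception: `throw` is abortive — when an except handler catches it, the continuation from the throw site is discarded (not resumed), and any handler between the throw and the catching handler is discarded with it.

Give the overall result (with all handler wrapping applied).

Working:
ask @ H0 ⇒ 7
choose[2, 6] @ H3
  branch[0] choose=2:
    H0 returns 7
    H1 returns 7
    H2 returns (7, ())
    H3 returns [(7, ())]
  branch[1] choose=6:
    H0 returns -21
    H1 returns -21
    H2 returns (-21, ())
    H3 returns [(-21, ())]
= [(7, ()), (-21, ())]

Answer: [(7, ()), (-21, ())]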